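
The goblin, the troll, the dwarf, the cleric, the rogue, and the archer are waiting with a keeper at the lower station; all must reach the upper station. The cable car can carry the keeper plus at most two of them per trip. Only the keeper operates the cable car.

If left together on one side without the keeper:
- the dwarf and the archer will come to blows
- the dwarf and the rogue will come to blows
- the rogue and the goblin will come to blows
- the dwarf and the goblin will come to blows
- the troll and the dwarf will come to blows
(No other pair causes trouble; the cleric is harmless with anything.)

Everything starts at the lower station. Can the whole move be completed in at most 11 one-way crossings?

Yes

Yes — this plan uses 9 crossings (≤ 11):
1. Keeper goes to the upper station with the dwarf and the goblin.
2. Keeper goes back to the lower station with the goblin.
3. Keeper goes to the upper station with the goblin and the troll.
4. Keeper goes back to the lower station with the dwarf.
5. Keeper goes to the upper station with the cleric and the dwarf.
6. Keeper goes back to the lower station with the dwarf.
7. Keeper goes to the upper station with the archer and the dwarf.
8. Keeper goes back to the lower station with the dwarf.
9. Keeper goes to the upper station with the dwarf and the rogue.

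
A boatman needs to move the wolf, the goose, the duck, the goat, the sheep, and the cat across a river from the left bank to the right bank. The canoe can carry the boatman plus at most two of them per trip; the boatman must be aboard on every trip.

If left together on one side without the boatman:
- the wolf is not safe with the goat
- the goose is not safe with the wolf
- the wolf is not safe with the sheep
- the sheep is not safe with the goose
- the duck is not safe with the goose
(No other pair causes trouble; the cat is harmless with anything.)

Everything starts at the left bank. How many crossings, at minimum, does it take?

Counting alone: the boatman can take at most 2 across per trip to the right bank, so moving all 6 needs at least 3 loaded trips out, with a return between consecutive ones — at least 5 crossings.
The safety rule pushes this higher. Following every safe sequence of crossings, the most of the 6 that can be at the right bank as the canoe arrives there on crossings 5, 7 is 4, 5 respectively — never all 6.
So no plan with fewer than 9 crossings exists, and this one achieves 9:
1. Boatman goes to the right bank with the goose and the wolf.
2. Boatman goes back to the left bank with the wolf.
3. Boatman goes to the right bank with the duck and the wolf.
4. Boatman goes back to the left bank with the goose.
5. Boatman goes to the right bank with the cat and the goose.
6. Boatman goes back to the left bank with the goose.
7. Boatman goes to the right bank with the goat and the sheep.
8. Boatman goes back to the left bank with the wolf.
9. Boatman goes to the right bank with the goose and the wolf.

9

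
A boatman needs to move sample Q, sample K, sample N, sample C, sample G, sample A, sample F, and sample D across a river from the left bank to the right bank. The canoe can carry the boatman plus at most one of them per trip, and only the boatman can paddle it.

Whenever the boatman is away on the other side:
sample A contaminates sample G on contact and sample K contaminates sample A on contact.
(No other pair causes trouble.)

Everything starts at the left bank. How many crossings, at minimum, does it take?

17

Counting alone: the boatman can take at most 1 across per trip to the right bank, so moving all 8 needs at least 8 loaded trips out, with a return between consecutive ones — at least 15 crossings.
The safety rule pushes this higher. Following every safe sequence of crossings, the most of the 8 that can be at the right bank as the canoe arrives there on crossing 15 is 7 — never all 8.
So no plan with fewer than 17 crossings exists, and this one achieves 17:
1. Boatman goes to the right bank with sample A.  [the left bank: sample C, sample D, sample F, sample G, sample K, sample N, sample Q | the right bank: sample A]
2. Boatman goes back to the left bank alone.  [the left bank: sample C, sample D, sample F, sample G, sample K, sample N, sample Q | the right bank: sample A]
3. Boatman goes to the right bank with sample Q.  [the left bank: sample C, sample D, sample F, sample G, sample K, sample N | the right bank: sample A, sample Q]
4. Boatman goes back to the left bank alone.  [the left bank: sample C, sample D, sample F, sample G, sample K, sample N | the right bank: sample A, sample Q]
5. Boatman goes to the right bank with sample K.  [the left bank: sample C, sample D, sample F, sample G, sample N | the right bank: sample A, sample K, sample Q]
6. Boatman goes back to the left bank with sample A.  [the left bank: sample A, sample C, sample D, sample F, sample G, sample N | the right bank: sample K, sample Q]
7. Boatman goes to the right bank with sample G.  [the left bank: sample A, sample C, sample D, sample F, sample N | the right bank: sample G, sample K, sample Q]
8. Boatman goes back to the left bank alone.  [the left bank: sample A, sample C, sample D, sample F, sample N | the right bank: sample G, sample K, sample Q]
9. Boatman goes to the right bank with sample N.  [the left bank: sample A, sample C, sample D, sample F | the right bank: sample G, sample K, sample N, sample Q]
10. Boatman goes back to the left bank alone.  [the left bank: sample A, sample C, sample D, sample F | the right bank: sample G, sample K, sample N, sample Q]
11. Boatman goes to the right bank with sample C.  [the left bank: sample A, sample D, sample F | the right bank: sample C, sample G, sample K, sample N, sample Q]
12. Boatman goes back to the left bank alone.  [the left bank: sample A, sample D, sample F | the right bank: sample C, sample G, sample K, sample N, sample Q]
13. Boatman goes to the right bank with sample F.  [the left bank: sample A, sample D | the right bank: sample C, sample F, sample G, sample K, sample N, sample Q]
14. Boatman goes back to the left bank alone.  [the left bank: sample A, sample D | the right bank: sample C, sample F, sample G, sample K, sample N, sample Q]
15. Boatman goes to the right bank with sample D.  [the left bank: sample A | the right bank: sample C, sample D, sample F, sample G, sample K, sample N, sample Q]
16. Boatman goes back to the left bank alone.  [the left bank: sample A | the right bank: sample C, sample D, sample F, sample G, sample K, sample N, sample Q]
17. Boatman goes to the right bank with sample A.  [the left bank: — | the right bank: sample A, sample C, sample D, sample F, sample G, sample K, sample N, sample Q]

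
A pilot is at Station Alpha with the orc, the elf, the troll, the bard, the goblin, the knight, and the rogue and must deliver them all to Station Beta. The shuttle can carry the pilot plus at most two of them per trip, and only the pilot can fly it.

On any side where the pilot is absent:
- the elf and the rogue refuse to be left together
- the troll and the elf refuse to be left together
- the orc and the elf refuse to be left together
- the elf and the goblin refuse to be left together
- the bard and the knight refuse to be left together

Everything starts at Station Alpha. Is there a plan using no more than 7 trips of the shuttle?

Yes

Yes — this plan uses 7 crossings (≤ 7):
1. Pilot goes to Station Beta with the bard and the elf.  [Station Alpha: the goblin, the knight, the orc, the rogue, the troll | Station Beta: the bard, the elf]
2. Pilot goes back to Station Alpha alone.  [Station Alpha: the goblin, the knight, the orc, the rogue, the troll | Station Beta: the bard, the elf]
3. Pilot goes to Station Beta with the orc and the troll.  [Station Alpha: the goblin, the knight, the rogue | Station Beta: the bard, the elf, the orc, the troll]
4. Pilot goes back to Station Alpha with the elf.  [Station Alpha: the elf, the goblin, the knight, the rogue | Station Beta: the bard, the orc, the troll]
5. Pilot goes to Station Beta with the goblin and the rogue.  [Station Alpha: the elf, the knight | Station Beta: the bard, the goblin, the orc, the rogue, the troll]
6. Pilot goes back to Station Alpha alone.  [Station Alpha: the elf, the knight | Station Beta: the bard, the goblin, the orc, the rogue, the troll]
7. Pilot goes to Station Beta with the elf and the knight.  [Station Alpha: — | Station Beta: the bard, the elf, the goblin, the knight, the orc, the rogue, the troll]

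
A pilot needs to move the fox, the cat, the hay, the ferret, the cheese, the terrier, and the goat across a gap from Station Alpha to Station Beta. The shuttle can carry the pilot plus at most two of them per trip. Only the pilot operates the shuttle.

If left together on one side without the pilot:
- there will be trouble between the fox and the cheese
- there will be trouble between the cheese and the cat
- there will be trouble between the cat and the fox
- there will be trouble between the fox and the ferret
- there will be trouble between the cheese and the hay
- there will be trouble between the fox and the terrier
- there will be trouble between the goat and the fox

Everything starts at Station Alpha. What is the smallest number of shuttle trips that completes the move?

11

Counting alone: the pilot can take at most 2 across per trip to Station Beta, so moving all 7 needs at least 4 loaded trips out, with a return between consecutive ones — at least 7 crossings.
The safety rule pushes this higher. Following every safe sequence of crossings, the most of the 7 that can be at Station Beta as the shuttle arrives there on crossings 7, 9 is 5, 6 respectively — never all 7.
So no plan with fewer than 11 crossings exists, and this one achieves 11:
1. Pilot goes to Station Beta with the cheese and the fox.
2. Pilot goes back to Station Alpha with the fox.
3. Pilot goes to Station Beta with the fox and the hay.
4. Pilot goes back to Station Alpha with the cheese.
5. Pilot goes to Station Beta with the cat and the ferret.
6. Pilot goes back to Station Alpha with the fox.
7. Pilot goes to Station Beta with the fox and the terrier.
8. Pilot goes back to Station Alpha with the fox.
9. Pilot goes to Station Beta with the fox and the goat.
10. Pilot goes back to Station Alpha with the fox.
11. Pilot goes to Station Beta with the cheese and the fox.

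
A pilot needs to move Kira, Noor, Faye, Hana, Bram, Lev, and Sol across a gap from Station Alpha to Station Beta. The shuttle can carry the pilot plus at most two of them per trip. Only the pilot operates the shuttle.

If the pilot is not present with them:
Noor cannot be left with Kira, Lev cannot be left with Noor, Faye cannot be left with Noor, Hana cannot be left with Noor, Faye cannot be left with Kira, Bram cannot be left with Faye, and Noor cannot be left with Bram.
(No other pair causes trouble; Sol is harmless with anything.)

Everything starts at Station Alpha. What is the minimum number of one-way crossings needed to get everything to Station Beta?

11

Counting alone: the pilot can take at most 2 across per trip to Station Beta, so moving all 7 needs at least 4 loaded trips out, with a return between consecutive ones — at least 7 crossings.
The safety rule pushes this higher. Following every safe sequence of crossings, the most of the 7 that can be at Station Beta as the shuttle arrives there on crossings 7, 9 is 5, 6 respectively — never all 7.
So no plan with fewer than 11 crossings exists, and this one achieves 11:
1. Pilot goes to Station Beta with Faye and Noor.  [Station Alpha: Bram, Hana, Kira, Lev, Sol | Station Beta: Faye, Noor]
2. Pilot goes back to Station Alpha with Noor.  [Station Alpha: Bram, Hana, Kira, Lev, Noor, Sol | Station Beta: Faye]
3. Pilot goes to Station Beta with Hana and Noor.  [Station Alpha: Bram, Kira, Lev, Sol | Station Beta: Faye, Hana, Noor]
4. Pilot goes back to Station Alpha with Noor.  [Station Alpha: Bram, Kira, Lev, Noor, Sol | Station Beta: Faye, Hana]
5. Pilot goes to Station Beta with Lev and Noor.  [Station Alpha: Bram, Kira, Sol | Station Beta: Faye, Hana, Lev, Noor]
6. Pilot goes back to Station Alpha with Noor.  [Station Alpha: Bram, Kira, Noor, Sol | Station Beta: Faye, Hana, Lev]
7. Pilot goes to Station Beta with Bram and Kira.  [Station Alpha: Noor, Sol | Station Beta: Bram, Faye, Hana, Kira, Lev]
8. Pilot goes back to Station Alpha with Faye.  [Station Alpha: Faye, Noor, Sol | Station Beta: Bram, Hana, Kira, Lev]
9. Pilot goes to Station Beta with Noor and Sol.  [Station Alpha: Faye | Station Beta: Bram, Hana, Kira, Lev, Noor, Sol]
10. Pilot goes back to Station Alpha with Noor.  [Station Alpha: Faye, Noor | Station Beta: Bram, Hana, Kira, Lev, Sol]
11. Pilot goes to Station Beta with Faye and Noor.  [Station Alpha: — | Station Beta: Bram, Faye, Hana, Kira, Lev, Noor, Sol]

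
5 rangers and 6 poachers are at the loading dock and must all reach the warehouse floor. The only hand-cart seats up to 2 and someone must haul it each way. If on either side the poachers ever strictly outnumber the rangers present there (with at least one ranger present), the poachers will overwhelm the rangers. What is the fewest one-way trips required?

The poachers already outnumber the rangers at the loading dock before anyone moves, so the starting position itself is disallowed.

impossible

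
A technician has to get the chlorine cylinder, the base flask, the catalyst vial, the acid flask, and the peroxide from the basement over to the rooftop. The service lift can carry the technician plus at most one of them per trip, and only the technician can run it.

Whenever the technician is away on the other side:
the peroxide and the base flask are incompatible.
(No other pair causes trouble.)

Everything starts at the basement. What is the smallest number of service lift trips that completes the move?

Counting alone: the technician can take at most 1 across per trip to the rooftop, so moving all 5 needs at least 5 loaded trips out, with a return between consecutive ones — at least 9 crossings.
The plan below uses exactly 9 crossings, so it is optimal:
1. Technician goes to the rooftop with the base flask.  [the basement: the acid flask, the catalyst vial, the chlorine cylinder, the peroxide | the rooftop: the base flask]
2. Technician goes back to the basement alone.  [the basement: the acid flask, the catalyst vial, the chlorine cylinder, the peroxide | the rooftop: the base flask]
3. Technician goes to the rooftop with the chlorine cylinder.  [the basement: the acid flask, the catalyst vial, the peroxide | the rooftop: the base flask, the chlorine cylinder]
4. Technician goes back to the basement alone.  [the basement: the acid flask, the catalyst vial, the peroxide | the rooftop: the base flask, the chlorine cylinder]
5. Technician goes to the rooftop with the catalyst vial.  [the basement: the acid flask, the peroxide | the rooftop: the base flask, the catalyst vial, the chlorine cylinder]
6. Technician goes back to the basement alone.  [the basement: the acid flask, the peroxide | the rooftop: the base flask, the catalyst vial, the chlorine cylinder]
7. Technician goes to the rooftop with the acid flask.  [the basement: the peroxide | the rooftop: the acid flask, the base flask, the catalyst vial, the chlorine cylinder]
8. Technician goes back to the basement alone.  [the basement: the peroxide | the rooftop: the acid flask, the base flask, the catalyst vial, the chlorine cylinder]
9. Technician goes to the rooftop with the peroxide.  [the basement: — | the rooftop: the acid flask, the base flask, the catalyst vial, the chlorine cylinder, the peroxide]

9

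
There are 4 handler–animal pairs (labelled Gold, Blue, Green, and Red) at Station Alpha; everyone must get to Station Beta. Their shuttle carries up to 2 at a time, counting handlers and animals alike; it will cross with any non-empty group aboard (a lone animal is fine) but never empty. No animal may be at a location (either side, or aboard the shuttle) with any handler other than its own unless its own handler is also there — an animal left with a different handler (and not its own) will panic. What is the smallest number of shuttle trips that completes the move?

impossible

Following every safe sequence of crossings from the start, the most of the 8 that can be at Station Beta as the shuttle arrives there on crossings 1, 3, 5 is 2, 3, 4 respectively; the best ever achieved is 4 of 8.
From crossing 7 on, no configuration arises that was not already reachable earlier: only 44 distinct safe configurations (who is on which side, and where the shuttle is) can ever be reached, none of them has everyone across, and every continuation just revisits them. So no valid plan exists.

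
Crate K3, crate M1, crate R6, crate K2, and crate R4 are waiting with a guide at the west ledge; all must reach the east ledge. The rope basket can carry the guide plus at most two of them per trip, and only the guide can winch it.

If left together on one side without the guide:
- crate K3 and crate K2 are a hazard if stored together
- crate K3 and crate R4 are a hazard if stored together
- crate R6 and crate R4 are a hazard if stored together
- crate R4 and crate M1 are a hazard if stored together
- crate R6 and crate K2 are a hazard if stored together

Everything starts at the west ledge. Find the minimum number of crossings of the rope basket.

7

Counting alone: the guide can take at most 2 across per trip to the east ledge, so moving all 5 needs at least 3 loaded trips out, with a return between consecutive ones — at least 5 crossings.
The safety rule pushes this higher. Following every safe sequence of crossings, the most of the 5 that can be at the east ledge as the rope basket arrives there on crossing 5 is 4 — never all 5.
So no plan with fewer than 7 crossings exists, and this one achieves 7:
1. Guide goes to the east ledge with crate K2 and crate R4.
2. Guide goes back to the west ledge alone.
3. Guide goes to the east ledge with crate K3.
4. Guide goes back to the west ledge with crate K2 and crate R4.
5. Guide goes to the east ledge with crate M1 and crate R6.
6. Guide goes back to the west ledge alone.
7. Guide goes to the east ledge with crate K2 and crate R4.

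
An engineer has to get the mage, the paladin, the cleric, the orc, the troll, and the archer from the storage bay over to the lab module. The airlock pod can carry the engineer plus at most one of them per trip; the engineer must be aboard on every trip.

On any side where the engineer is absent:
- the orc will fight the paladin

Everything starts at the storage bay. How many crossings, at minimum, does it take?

11

Counting alone: the engineer can take at most 1 across per trip to the lab module, so moving all 6 needs at least 6 loaded trips out, with a return between consecutive ones — at least 11 crossings.
The plan below uses exactly 11 crossings, so it is optimal:
1. Engineer goes to the lab module with the paladin.  [the storage bay: the archer, the cleric, the mage, the orc, the troll | the lab module: the paladin]
2. Engineer goes back to the storage bay alone.  [the storage bay: the archer, the cleric, the mage, the orc, the troll | the lab module: the paladin]
3. Engineer goes to the lab module with the mage.  [the storage bay: the archer, the cleric, the orc, the troll | the lab module: the mage, the paladin]
4. Engineer goes back to the storage bay alone.  [the storage bay: the archer, the cleric, the orc, the troll | the lab module: the mage, the paladin]
5. Engineer goes to the lab module with the cleric.  [the storage bay: the archer, the orc, the troll | the lab module: the cleric, the mage, the paladin]
6. Engineer goes back to the storage bay alone.  [the storage bay: the archer, the orc, the troll | the lab module: the cleric, the mage, the paladin]
7. Engineer goes to the lab module with the troll.  [the storage bay: the archer, the orc | the lab module: the cleric, the mage, the paladin, the troll]
8. Engineer goes back to the storage bay alone.  [the storage bay: the archer, the orc | the lab module: the cleric, the mage, the paladin, the troll]
9. Engineer goes to the lab module with the archer.  [the storage bay: the orc | the lab module: the archer, the cleric, the mage, the paladin, the troll]
10. Engineer goes back to the storage bay alone.  [the storage bay: the orc | the lab module: the archer, the cleric, the mage, the paladin, the troll]
11. Engineer goes to the lab module with the orc.  [the storage bay: — | the lab module: the archer, the cleric, the mage, the orc, the paladin, the troll]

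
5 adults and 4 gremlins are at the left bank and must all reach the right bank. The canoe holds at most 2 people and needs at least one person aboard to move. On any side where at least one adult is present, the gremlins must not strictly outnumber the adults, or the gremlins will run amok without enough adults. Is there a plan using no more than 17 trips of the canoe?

Yes

Yes — this plan uses 15 crossings (≤ 17):
1. 2 gremlins → the right bank.  (the left bank: 5A 2G; the right bank: 0A 2G)
2. 1 gremlin ← the left bank.  (the left bank: 5A 3G; the right bank: 0A 1G)
3. 2 gremlins → the right bank.  (the left bank: 5A 1G; the right bank: 0A 3G)
4. 1 gremlin ← the left bank.  (the left bank: 5A 2G; the right bank: 0A 2G)
5. 2 adults → the right bank.  (the left bank: 3A 2G; the right bank: 2A 2G)
6. 1 gremlin ← the left bank.  (the left bank: 3A 3G; the right bank: 2A 1G)
7. 1 adult and 1 gremlin → the right bank.  (the left bank: 2A 2G; the right bank: 3A 2G)
8. 1 adult ← the left bank.  (the left bank: 3A 2G; the right bank: 2A 2G)
9. 1 adult and 1 gremlin → the right bank.  (the left bank: 2A 1G; the right bank: 3A 3G)
10. 1 gremlin ← the left bank.  (the left bank: 2A 2G; the right bank: 3A 2G)
11. 1 adult and 1 gremlin → the right bank.  (the left bank: 1A 1G; the right bank: 4A 3G)
12. 1 adult ← the left bank.  (the left bank: 2A 1G; the right bank: 3A 3G)
13. 1 adult and 1 gremlin → the right bank.  (the left bank: 1A 0G; the right bank: 4A 4G)
14. 1 gremlin ← the left bank.  (the left bank: 1A 1G; the right bank: 4A 3G)
15. 1 adult and 1 gremlin → the right bank.  (the left bank: 0A 0G; the right bank: 5A 4G)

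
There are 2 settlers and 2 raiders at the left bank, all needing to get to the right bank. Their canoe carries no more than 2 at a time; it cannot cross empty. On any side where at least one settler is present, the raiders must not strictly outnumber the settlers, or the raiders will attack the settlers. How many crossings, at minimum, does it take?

Counting alone: each trip to the right bank takes at most 2 across and each return brings at least 1 back, so after t trips out (and t−1 returns) at most 2t − (t−1) of the 4 are across; that first reaches 4 at t = 3, so at least 5 crossings are needed.
The plan below uses exactly 5 crossings, so it is optimal:
1. 2 raiders → the right bank.  (the left bank: 2S 0R; the right bank: 0S 2R)
2. 1 raider ← the left bank.  (the left bank: 2S 1R; the right bank: 0S 1R)
3. 2 settlers → the right bank.  (the left bank: 0S 1R; the right bank: 2S 1R)
4. 1 raider ← the left bank.  (the left bank: 0S 2R; the right bank: 2S 0R)
5. 2 raiders → the right bank.  (the left bank: 0S 0R; the right bank: 2S 2R)

5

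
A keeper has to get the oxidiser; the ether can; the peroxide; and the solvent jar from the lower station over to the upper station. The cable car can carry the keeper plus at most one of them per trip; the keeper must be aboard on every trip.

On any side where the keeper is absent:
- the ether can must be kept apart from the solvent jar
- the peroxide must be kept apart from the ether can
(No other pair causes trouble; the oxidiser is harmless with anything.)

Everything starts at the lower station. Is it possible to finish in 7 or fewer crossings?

No

Counting alone: the keeper can take at most 1 across per trip to the upper station, so moving all 4 needs at least 4 loaded trips out, with a return between consecutive ones — at least 7 crossings.
The safety rule pushes this higher. Following every safe sequence of crossings, the most of the 4 that can be at the upper station as the cable car arrives there on crossing 7 is 3 — never all 4.
So the move cannot be finished within 7 crossings. (The shortest complete plan takes 9:)
1. Keeper goes to the upper station with the ether can.  [the lower station: the oxidiser, the peroxide, the solvent jar | the upper station: the ether can]
2. Keeper goes back to the lower station alone.  [the lower station: the oxidiser, the peroxide, the solvent jar | the upper station: the ether can]
3. Keeper goes to the upper station with the oxidiser.  [the lower station: the peroxide, the solvent jar | the upper station: the ether can, the oxidiser]
4. Keeper goes back to the lower station alone.  [the lower station: the peroxide, the solvent jar | the upper station: the ether can, the oxidiser]
5. Keeper goes to the upper station with the peroxide.  [the lower station: the solvent jar | the upper station: the ether can, the oxidiser, the peroxide]
6. Keeper goes back to the lower station with the ether can.  [the lower station: the ether can, the solvent jar | the upper station: the oxidiser, the peroxide]
7. Keeper goes to the upper station with the solvent jar.  [the lower station: the ether can | the upper station: the oxidiser, the peroxide, the solvent jar]
8. Keeper goes back to the lower station alone.  [the lower station: the ether can | the upper station: the oxidiser, the peroxide, the solvent jar]
9. Keeper goes to the upper station with the ether can.  [the lower station: — | the upper station: the ether can, the oxidiser, the peroxide, the solvent jar]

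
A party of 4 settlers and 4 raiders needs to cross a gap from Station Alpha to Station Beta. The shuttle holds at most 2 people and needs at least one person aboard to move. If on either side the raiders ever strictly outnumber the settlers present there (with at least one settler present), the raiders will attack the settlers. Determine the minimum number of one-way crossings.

impossible

Following every safe sequence of crossings from the start, the most of the 8 that can be at Station Beta as the shuttle arrives there on crossings 1, 3, 5 is 2, 3, 4 respectively; the best ever achieved is 4 of 8.
From crossing 7 on, no configuration arises that was not already reachable earlier: only 11 distinct safe configurations (who is on which side, and where the shuttle is) can ever be reached, none of them has everyone across, and every continuation just revisits them. They are: 0 settlers + 0 raiders across (shuttle back at the start); 0 settlers + 1 raider across (shuttle there); 0 settlers + 1 raider across (shuttle back at the start); 0 settlers + 2 raiders across (shuttle there); 0 settlers + 2 raiders across (shuttle back at the start); 0 settlers + 3 raiders across (shuttle there); 0 settlers + 3 raiders across (shuttle back at the start); 0 settlers + 4 raiders across (shuttle there); 1 settler + 1 raider across (shuttle there); 1 settler + 1 raider across (shuttle back at the start); 2 settlers + 2 raiders across (shuttle there). So no valid plan exists.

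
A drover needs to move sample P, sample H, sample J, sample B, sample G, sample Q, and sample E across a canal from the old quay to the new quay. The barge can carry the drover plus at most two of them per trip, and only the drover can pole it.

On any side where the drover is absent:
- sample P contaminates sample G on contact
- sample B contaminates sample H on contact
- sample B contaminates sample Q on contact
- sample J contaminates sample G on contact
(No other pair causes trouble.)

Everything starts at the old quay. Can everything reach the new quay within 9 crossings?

Yes — this plan uses 9 crossings (≤ 9):
1. Drover goes to the new quay with sample B and sample G.  [the old quay: sample E, sample H, sample J, sample P, sample Q | the new quay: sample B, sample G]
2. Drover goes back to the old quay alone.  [the old quay: sample E, sample H, sample J, sample P, sample Q | the new quay: sample B, sample G]
3. Drover goes to the new quay with sample P.  [the old quay: sample E, sample H, sample J, sample Q | the new quay: sample B, sample G, sample P]
4. Drover goes back to the old quay with sample G.  [the old quay: sample E, sample G, sample H, sample J, sample Q | the new quay: sample B, sample P]
5. Drover goes to the new quay with sample H and sample J.  [the old quay: sample E, sample G, sample Q | the new quay: sample B, sample H, sample J, sample P]
6. Drover goes back to the old quay with sample B.  [the old quay: sample B, sample E, sample G, sample Q | the new quay: sample H, sample J, sample P]
7. Drover goes to the new quay with sample E and sample Q.  [the old quay: sample B, sample G | the new quay: sample E, sample H, sample J, sample P, sample Q]
8. Drover goes back to the old quay alone.  [the old quay: sample B, sample G | the new quay: sample E, sample H, sample J, sample P, sample Q]
9. Drover goes to the new quay with sample B and sample G.  [the old quay: — | the new quay: sample B, sample E, sample G, sample H, sample J, sample P, sample Q]

Yes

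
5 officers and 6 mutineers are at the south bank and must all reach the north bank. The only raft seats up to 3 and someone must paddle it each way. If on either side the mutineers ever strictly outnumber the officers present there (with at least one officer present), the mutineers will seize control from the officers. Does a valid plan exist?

No

The mutineers already outnumber the officers at the south bank before anyone moves, so the starting position itself is disallowed.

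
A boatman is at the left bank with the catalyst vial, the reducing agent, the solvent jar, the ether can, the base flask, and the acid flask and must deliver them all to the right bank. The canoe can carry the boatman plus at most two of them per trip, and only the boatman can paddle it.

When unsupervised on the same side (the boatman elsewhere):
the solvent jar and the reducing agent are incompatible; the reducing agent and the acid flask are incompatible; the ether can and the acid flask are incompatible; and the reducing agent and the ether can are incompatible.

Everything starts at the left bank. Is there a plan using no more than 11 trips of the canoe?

Yes

Yes — this plan uses 9 crossings (≤ 11):
1. Boatman goes to the right bank with the ether can and the reducing agent.
2. Boatman goes back to the left bank with the reducing agent.
3. Boatman goes to the right bank with the catalyst vial and the reducing agent.
4. Boatman goes back to the left bank with the reducing agent.
5. Boatman goes to the right bank with the reducing agent and the solvent jar.
6. Boatman goes back to the left bank with the reducing agent.
7. Boatman goes to the right bank with the base flask and the reducing agent.
8. Boatman goes back to the left bank with the reducing agent.
9. Boatman goes to the right bank with the acid flask and the reducing agent.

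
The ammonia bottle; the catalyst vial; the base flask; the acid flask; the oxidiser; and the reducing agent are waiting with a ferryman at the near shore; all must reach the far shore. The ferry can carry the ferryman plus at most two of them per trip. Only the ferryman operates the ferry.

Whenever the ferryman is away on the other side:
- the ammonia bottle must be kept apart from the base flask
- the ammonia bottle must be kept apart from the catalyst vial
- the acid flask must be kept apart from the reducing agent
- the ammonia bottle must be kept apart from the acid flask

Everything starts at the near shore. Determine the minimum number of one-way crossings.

7

Counting alone: the ferryman can take at most 2 across per trip to the far shore, so moving all 6 needs at least 3 loaded trips out, with a return between consecutive ones — at least 5 crossings.
The safety rule pushes this higher. Following every safe sequence of crossings, the most of the 6 that can be at the far shore as the ferry arrives there on crossing 5 is 5 — never all 6.
So no plan with fewer than 7 crossings exists, and this one achieves 7:
1. Ferryman goes to the far shore with the acid flask and the ammonia bottle.  [the near shore: the base flask, the catalyst vial, the oxidiser, the reducing agent | the far shore: the acid flask, the ammonia bottle]
2. Ferryman goes back to the near shore with the ammonia bottle.  [the near shore: the ammonia bottle, the base flask, the catalyst vial, the oxidiser, the reducing agent | the far shore: the acid flask]
3. Ferryman goes to the far shore with the ammonia bottle and the catalyst vial.  [the near shore: the base flask, the oxidiser, the reducing agent | the far shore: the acid flask, the ammonia bottle, the catalyst vial]
4. Ferryman goes back to the near shore with the ammonia bottle.  [the near shore: the ammonia bottle, the base flask, the oxidiser, the reducing agent | the far shore: the acid flask, the catalyst vial]
5. Ferryman goes to the far shore with the base flask and the oxidiser.  [the near shore: the ammonia bottle, the reducing agent | the far shore: the acid flask, the base flask, the catalyst vial, the oxidiser]
6. Ferryman goes back to the near shore alone.  [the near shore: the ammonia bottle, the reducing agent | the far shore: the acid flask, the base flask, the catalyst vial, the oxidiser]
7. Ferryman goes to the far shore with the ammonia bottle and the reducing agent.  [the near shore: — | the far shore: the acid flask, the ammonia bottle, the base flask, the catalyst vial, the oxidiser, the reducing agent]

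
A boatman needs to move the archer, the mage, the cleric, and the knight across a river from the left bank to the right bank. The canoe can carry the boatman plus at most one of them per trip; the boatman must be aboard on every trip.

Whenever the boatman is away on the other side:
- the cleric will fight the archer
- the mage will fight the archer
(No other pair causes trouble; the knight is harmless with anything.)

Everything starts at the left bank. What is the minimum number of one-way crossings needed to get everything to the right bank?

Counting alone: the boatman can take at most 1 across per trip to the right bank, so moving all 4 needs at least 4 loaded trips out, with a return between consecutive ones — at least 7 crossings.
The safety rule pushes this higher. Following every safe sequence of crossings, the most of the 4 that can be at the right bank as the canoe arrives there on crossing 7 is 3 — never all 4.
So no plan with fewer than 9 crossings exists, and this one achieves 9:
1. Boatman goes to the right bank with the archer.  [the left bank: the cleric, the knight, the mage | the right bank: the archer]
2. Boatman goes back to the left bank alone.  [the left bank: the cleric, the knight, the mage | the right bank: the archer]
3. Boatman goes to the right bank with the mage.  [the left bank: the cleric, the knight | the right bank: the archer, the mage]
4. Boatman goes back to the left bank with the archer.  [the left bank: the archer, the cleric, the knight | the right bank: the mage]
5. Boatman goes to the right bank with the cleric.  [the left bank: the archer, the knight | the right bank: the cleric, the mage]
6. Boatman goes back to the left bank alone.  [the left bank: the archer, the knight | the right bank: the cleric, the mage]
7. Boatman goes to the right bank with the knight.  [the left bank: the archer | the right bank: the cleric, the knight, the mage]
8. Boatman goes back to the left bank alone.  [the left bank: the archer | the right bank: the cleric, the knight, the mage]
9. Boatman goes to the right bank with the archer.  [the left bank: — | the right bank: the archer, the cleric, the knight, the mage]

9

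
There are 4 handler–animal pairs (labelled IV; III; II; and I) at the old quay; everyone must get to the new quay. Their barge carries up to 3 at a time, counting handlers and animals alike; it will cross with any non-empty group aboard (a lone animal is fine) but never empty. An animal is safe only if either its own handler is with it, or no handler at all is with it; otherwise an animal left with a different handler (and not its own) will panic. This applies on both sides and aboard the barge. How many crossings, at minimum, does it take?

9

Counting alone: each trip to the new quay takes at most 3 across and each return brings at least 1 back, so after t trips out (and t−1 returns) at most 3t − (t−1) of the 8 are across; that first reaches 8 at t = 4, so at least 7 crossings are needed.
The safety rule pushes this higher. Following every safe sequence of crossings, the most of the 8 that can be at the new quay as the barge arrives there on crossing 7 is 7 — never all 8.
So no plan with fewer than 9 crossings exists, and this one achieves 9:
1. animal IV and handler IV cross → the new quay.
2. handler IV crosses ← the old quay.
3. animal III, handler III, and handler IV cross → the new quay.
4. animal IV and handler IV cross ← the old quay.
5. handler I, handler II, and handler IV cross → the new quay.
6. animal III crosses ← the old quay.
7. animal III and animal IV cross → the new quay.
8. animal IV crosses ← the old quay.
9. animal I, animal II, and animal IV cross → the new quay.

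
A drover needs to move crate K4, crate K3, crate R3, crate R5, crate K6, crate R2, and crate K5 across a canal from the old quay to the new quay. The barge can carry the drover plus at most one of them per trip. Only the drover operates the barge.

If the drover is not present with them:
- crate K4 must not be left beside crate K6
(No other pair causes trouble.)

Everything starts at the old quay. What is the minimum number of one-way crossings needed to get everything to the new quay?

13

Counting alone: the drover can take at most 1 across per trip to the new quay, so moving all 7 needs at least 7 loaded trips out, with a return between consecutive ones — at least 13 crossings.
The plan below uses exactly 13 crossings, so it is optimal:
1. Drover goes to the new quay with crate K4.
2. Drover goes back to the old quay alone.
3. Drover goes to the new quay with crate K3.
4. Drover goes back to the old quay alone.
5. Drover goes to the new quay with crate R3.
6. Drover goes back to the old quay alone.
7. Drover goes to the new quay with crate R5.
8. Drover goes back to the old quay alone.
9. Drover goes to the new quay with crate R2.
10. Drover goes back to the old quay alone.
11. Drover goes to the new quay with crate K5.
12. Drover goes back to the old quay alone.
13. Drover goes to the new quay with crate K6.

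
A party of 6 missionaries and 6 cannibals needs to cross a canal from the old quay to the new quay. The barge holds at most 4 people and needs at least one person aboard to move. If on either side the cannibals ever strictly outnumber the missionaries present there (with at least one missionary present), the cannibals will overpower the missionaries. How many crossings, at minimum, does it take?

9

Counting alone: each trip to the new quay takes at most 4 across and each return brings at least 1 back, so after t trips out (and t−1 returns) at most 4t − (t−1) of the 12 are across; that first reaches 12 at t = 4, so at least 7 crossings are needed.
The safety rule pushes this higher. Following every safe sequence of crossings, the most of the 12 that can be at the new quay as the barge arrives there on crossing 7 is 11 — never all 12.
So no plan with fewer than 9 crossings exists, and this one achieves 9:
1. 2 cannibals → the new quay.  (the old quay: 6M 4C; the new quay: 0M 2C)
2. 1 cannibal ← the old quay.  (the old quay: 6M 5C; the new quay: 0M 1C)
3. 4 cannibals → the new quay.  (the old quay: 6M 1C; the new quay: 0M 5C)
4. 1 cannibal ← the old quay.  (the old quay: 6M 2C; the new quay: 0M 4C)
5. 4 missionaries → the new quay.  (the old quay: 2M 2C; the new quay: 4M 4C)
6. 1 missionary and 1 cannibal ← the old quay.  (the old quay: 3M 3C; the new quay: 3M 3C)
7. 2 missionaries and 2 cannibals → the new quay.  (the old quay: 1M 1C; the new quay: 5M 5C)
8. 1 missionary and 1 cannibal ← the old quay.  (the old quay: 2M 2C; the new quay: 4M 4C)
9. 2 missionaries and 2 cannibals → the new quay.  (the old quay: 0M 0C; the new quay: 6M 6C)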